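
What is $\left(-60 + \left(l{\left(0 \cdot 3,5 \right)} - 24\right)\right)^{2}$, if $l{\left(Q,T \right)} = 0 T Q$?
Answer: $7056$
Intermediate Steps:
$l{\left(Q,T \right)} = 0$ ($l{\left(Q,T \right)} = 0 Q = 0$)
$\left(-60 + \left(l{\left(0 \cdot 3,5 \right)} - 24\right)\right)^{2} = \left(-60 + \left(0 - 24\right)\right)^{2} = \left(-60 - 24\right)^{2} = \left(-84\right)^{2} = 7056$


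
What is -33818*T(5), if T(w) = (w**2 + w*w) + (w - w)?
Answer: -1690900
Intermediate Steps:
T(w) = 2*w**2 (T(w) = (w**2 + w**2) + 0 = 2*w**2 + 0 = 2*w**2)
-33818*T(5) = -67636*5**2 = -67636*25 = -33818*50 = -1690900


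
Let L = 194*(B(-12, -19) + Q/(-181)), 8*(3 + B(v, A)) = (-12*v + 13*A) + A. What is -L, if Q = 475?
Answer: 1465961/362 ≈ 4049.6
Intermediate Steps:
B(v, A) = -3 - 3*v/2 + 7*A/4 (B(v, A) = -3 + ((-12*v + 13*A) + A)/8 = -3 + (-12*v + 14*A)/8 = -3 + (-3*v/2 + 7*A/4) = -3 - 3*v/2 + 7*A/4)
L = -1465961/362 (L = 194*((-3 - 3/2*(-12) + (7/4)*(-19)) + 475/(-181)) = 194*((-3 + 18 - 133/4) + 475*(-1/181)) = 194*(-73/4 - 475/181) = 194*(-15113/724) = -1465961/362 ≈ -4049.6)
-L = -1*(-1465961/362) = 1465961/362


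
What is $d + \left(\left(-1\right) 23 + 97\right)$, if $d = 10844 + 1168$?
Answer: $12086$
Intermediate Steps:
$d = 12012$
$d + \left(\left(-1\right) 23 + 97\right) = 12012 + \left(\left(-1\right) 23 + 97\right) = 12012 + \left(-23 + 97\right) = 12012 + 74 = 12086$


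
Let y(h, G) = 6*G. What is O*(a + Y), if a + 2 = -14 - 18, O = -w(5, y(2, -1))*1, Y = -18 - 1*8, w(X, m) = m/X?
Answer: -72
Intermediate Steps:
Y = -26 (Y = -18 - 8 = -26)
O = 6/5 (O = -6*(-1)/5*1 = -(-6)/5*1 = -1*(-6/5)*1 = (6/5)*1 = 6/5 ≈ 1.2000)
a = -34 (a = -2 + (-14 - 18) = -2 - 32 = -34)
O*(a + Y) = 6*(-34 - 26)/5 = (6/5)*(-60) = -72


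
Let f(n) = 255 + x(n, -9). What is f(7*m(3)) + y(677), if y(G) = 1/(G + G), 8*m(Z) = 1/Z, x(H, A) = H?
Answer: 4147991/16248 ≈ 255.29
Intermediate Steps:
m(Z) = 1/(8*Z)
f(n) = 255 + n
y(G) = 1/(2*G)
f(7*m(3)) + y(677) = (255 + 7*((1/8)/3)) + (1/2)/677 = (255 + 7*((1/8)*(1/3))) + (1/2)*(1/677) = (255 + 7*(1/24)) + 1/1354 = (255 + 7/24) + 1/1354 = 6127/24 + 1/1354 = 4147991/16248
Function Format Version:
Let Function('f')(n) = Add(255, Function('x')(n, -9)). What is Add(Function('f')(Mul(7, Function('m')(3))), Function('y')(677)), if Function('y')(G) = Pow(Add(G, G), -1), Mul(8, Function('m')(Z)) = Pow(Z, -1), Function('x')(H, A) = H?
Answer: Rational(4147991, 16248) ≈ 255.29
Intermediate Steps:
Function('m')(Z) = Mul(Rational(1, 8), Pow(Z, -1))
Function('f')(n) = Add(255, n)
Function('y')(G) = Mul(Rational(1, 2), Pow(G, -1)) (Function('y')(G) = Pow(Mul(2, G), -1) = Mul(Rational(1, 2), Pow(G, -1)))
Add(Function('f')(Mul(7, Function('m')(3))), Function('y')(677)) = Add(Add(255, Mul(7, Mul(Rational(1, 8), Pow(3, -1)))), Mul(Rational(1, 2), Pow(677, -1))) = Add(Add(255, Mul(7, Mul(Rational(1, 8), Rational(1, 3)))), Mul(Rational(1, 2), Rational(1, 677))) = Add(Add(255, Mul(7, Rational(1, 24))), Rational(1, 1354)) = Add(Add(255, Rational(7, 24)), Rational(1, 1354)) = Add(Rational(6127, 24), Rational(1, 1354)) = Rational(4147991, 16248)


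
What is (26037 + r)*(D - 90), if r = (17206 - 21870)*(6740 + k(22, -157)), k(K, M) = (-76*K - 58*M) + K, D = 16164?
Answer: -1063843335918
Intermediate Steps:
k(K, M) = -75*K - 58*M
r = -66210144 (r = (17206 - 21870)*(6740 + (-75*22 - 58*(-157))) = -4664*(6740 + (-1650 + 9106)) = -4664*(6740 + 7456) = -4664*14196 = -66210144)
(26037 + r)*(D - 90) = (26037 - 66210144)*(16164 - 90) = -66184107*16074 = -1063843335918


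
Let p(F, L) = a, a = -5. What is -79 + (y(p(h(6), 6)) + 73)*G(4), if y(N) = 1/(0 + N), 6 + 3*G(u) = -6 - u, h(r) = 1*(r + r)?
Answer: -7009/15 ≈ -467.27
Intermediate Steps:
h(r) = 2*r (h(r) = 1*(2*r) = 2*r)
p(F, L) = -5
G(u) = -4 - u/3 (G(u) = -2 + (-6 - u)/3 = -2 + (-2 - u/3) = -4 - u/3)
y(N) = 1/N
-79 + (y(p(h(6), 6)) + 73)*G(4) = -79 + (1/(-5) + 73)*(-4 - ⅓*4) = -79 + (-⅕ + 73)*(-4 - 4/3) = -79 + (364/5)*(-16/3) = -79 - 5824/15 = -7009/15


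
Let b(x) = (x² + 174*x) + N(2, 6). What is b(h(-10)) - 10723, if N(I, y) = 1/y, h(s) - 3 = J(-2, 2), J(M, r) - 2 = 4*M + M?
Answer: -69407/6 ≈ -11568.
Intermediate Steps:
J(M, r) = 2 + 5*M (J(M, r) = 2 + (4*M + M) = 2 + 5*M)
h(s) = -5 (h(s) = 3 + (2 + 5*(-2)) = 3 + (2 - 10) = 3 - 8 = -5)
b(x) = ⅙ + x² + 174*x (b(x) = (x² + 174*x) + 1/6 = (x² + 174*x) + ⅙ = ⅙ + x² + 174*x)
b(h(-10)) - 10723 = (⅙ + (-5)² + 174*(-5)) - 10723 = (⅙ + 25 - 870) - 10723 = -5069/6 - 10723 = -69407/6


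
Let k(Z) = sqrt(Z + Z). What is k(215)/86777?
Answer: sqrt(430)/86777 ≈ 0.00023896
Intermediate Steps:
k(Z) = sqrt(2)*sqrt(Z) (k(Z) = sqrt(2*Z) = sqrt(2)*sqrt(Z))
k(215)/86777 = (sqrt(2)*sqrt(215))/86777 = sqrt(430)*(1/86777) = sqrt(430)/86777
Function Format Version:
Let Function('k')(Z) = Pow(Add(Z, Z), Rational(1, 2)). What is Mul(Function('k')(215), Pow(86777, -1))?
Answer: Mul(Rational(1, 86777), Pow(430, Rational(1, 2))) ≈ 0.00023896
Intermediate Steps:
Function('k')(Z) = Mul(Pow(2, Rational(1, 2)), Pow(Z, Rational(1, 2))) (Function('k')(Z) = Pow(Mul(2, Z), Rational(1, 2)) = Mul(Pow(2, Rational(1, 2)), Pow(Z, Rational(1, 2))))
Mul(Function('k')(215), Pow(86777, -1)) = Mul(Mul(Pow(2, Rational(1, 2)), Pow(215, Rational(1, 2))), Pow(86777, -1)) = Mul(Pow(430, Rational(1, 2)), Rational(1, 86777)) = Mul(Rational(1, 86777), Pow(430, Rational(1, 2)))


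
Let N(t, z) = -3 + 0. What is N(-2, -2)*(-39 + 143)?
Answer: -312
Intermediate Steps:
N(t, z) = -3
N(-2, -2)*(-39 + 143) = -3*(-39 + 143) = -3*104 = -312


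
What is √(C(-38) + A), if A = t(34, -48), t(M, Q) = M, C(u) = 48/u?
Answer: √11818/19 ≈ 5.7216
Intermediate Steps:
A = 34
√(C(-38) + A) = √(48/(-38) + 34) = √(48*(-1/38) + 34) = √(-24/19 + 34) = √(622/19) = √11818/19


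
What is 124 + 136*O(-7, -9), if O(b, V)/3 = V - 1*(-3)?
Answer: -2324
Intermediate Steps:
O(b, V) = 9 + 3*V (O(b, V) = 3*(V - 1*(-3)) = 3*(V + 3) = 3*(3 + V) = 9 + 3*V)
124 + 136*O(-7, -9) = 124 + 136*(9 + 3*(-9)) = 124 + 136*(9 - 27) = 124 + 136*(-18) = 124 - 2448 = -2324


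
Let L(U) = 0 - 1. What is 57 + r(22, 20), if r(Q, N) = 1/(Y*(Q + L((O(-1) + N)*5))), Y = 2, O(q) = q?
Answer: 2395/42 ≈ 57.024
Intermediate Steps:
L(U) = -1
r(Q, N) = 1/(-2 + 2*Q) (r(Q, N) = 1/(2*(Q - 1)) = 1/(2*(-1 + Q)) = 1/(-2 + 2*Q))
57 + r(22, 20) = 57 + 1/(2*(-1 + 22)) = 57 + (½)/21 = 57 + (½)*(1/21) = 57 + 1/42 = 2395/42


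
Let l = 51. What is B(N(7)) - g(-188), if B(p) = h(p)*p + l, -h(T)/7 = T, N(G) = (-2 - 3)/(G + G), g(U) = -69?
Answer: 3335/28 ≈ 119.11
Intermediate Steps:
N(G) = -5/(2*G) (N(G) = -5*1/(2*G) = -5/(2*G))
h(T) = -7*T
B(p) = 51 - 7*p² (B(p) = (-7*p)*p + 51 = -7*p² + 51 = 51 - 7*p²)
B(N(7)) - g(-188) = (51 - 7*(-5/2/7)²) - 1*(-69) = (51 - 7*(-5/2*⅐)²) + 69 = (51 - 7*(-5/14)²) + 69 = (51 - 7*25/196) + 69 = (51 - 25/28) + 69 = 1403/28 + 69 = 3335/28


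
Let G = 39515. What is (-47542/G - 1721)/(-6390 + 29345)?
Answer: -68052857/907066825 ≈ -0.075025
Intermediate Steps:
(-47542/G - 1721)/(-6390 + 29345) = (-47542/39515 - 1721)/(-6390 + 29345) = (-47542*1/39515 - 1721)/22955 = (-47542/39515 - 1721)*(1/22955) = -68052857/39515*1/22955 = -68052857/907066825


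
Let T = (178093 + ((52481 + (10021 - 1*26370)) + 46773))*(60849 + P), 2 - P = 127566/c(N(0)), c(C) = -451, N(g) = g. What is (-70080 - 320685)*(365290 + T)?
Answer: -2812037312960232840/451 ≈ -6.2351e+15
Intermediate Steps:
P = 128468/451 (P = 2 - 127566/(-451) = 2 - 127566*(-1)/451 = 2 - 1*(-127566/451) = 2 + 127566/451 = 128468/451 ≈ 284.85)
T = 7196071644266/451 (T = (178093 + ((52481 + (10021 - 1*26370)) + 46773))*(60849 + 128468/451) = (178093 + ((52481 + (10021 - 26370)) + 46773))*(27571367/451) = (178093 + ((52481 - 16349) + 46773))*(27571367/451) = (178093 + (36132 + 46773))*(27571367/451) = (178093 + 82905)*(27571367/451) = 260998*(27571367/451) = 7196071644266/451 ≈ 1.5956e+10)
(-70080 - 320685)*(365290 + T) = (-70080 - 320685)*(365290 + 7196071644266/451) = -390765*7196236390056/451 = -2812037312960232840/451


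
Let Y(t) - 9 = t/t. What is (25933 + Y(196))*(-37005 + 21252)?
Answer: -408680079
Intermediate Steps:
Y(t) = 10 (Y(t) = 9 + t/t = 9 + 1 = 10)
(25933 + Y(196))*(-37005 + 21252) = (25933 + 10)*(-37005 + 21252) = 25943*(-15753) = -408680079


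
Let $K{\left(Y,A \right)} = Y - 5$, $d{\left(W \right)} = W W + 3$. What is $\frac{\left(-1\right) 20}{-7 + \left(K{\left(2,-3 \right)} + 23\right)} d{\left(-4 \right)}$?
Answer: $- \frac{380}{13} \approx -29.231$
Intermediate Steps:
$d{\left(W \right)} = 3 + W^{2}$ ($d{\left(W \right)} = W^{2} + 3 = 3 + W^{2}$)
$K{\left(Y,A \right)} = -5 + Y$
$\frac{\left(-1\right) 20}{-7 + \left(K{\left(2,-3 \right)} + 23\right)} d{\left(-4 \right)} = \frac{\left(-1\right) 20}{-7 + \left(\left(-5 + 2\right) + 23\right)} \left(3 + \left(-4\right)^{2}\right) = - \frac{20}{-7 + \left(-3 + 23\right)} \left(3 + 16\right) = - \frac{20}{-7 + 20} \cdot 19 = - \frac{20}{13} \cdot 19 = \left(-20\right) \frac{1}{13} \cdot 19 = \left(- \frac{20}{13}\right) 19 = - \frac{380}{13}$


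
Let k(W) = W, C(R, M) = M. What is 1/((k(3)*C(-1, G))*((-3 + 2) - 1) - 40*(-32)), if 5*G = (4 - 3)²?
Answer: 5/6394 ≈ 0.00078198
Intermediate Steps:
G = ⅕ (G = (4 - 3)²/5 = (⅕)*1² = (⅕)*1 = ⅕ ≈ 0.20000)
1/((k(3)*C(-1, G))*((-3 + 2) - 1) - 40*(-32)) = 1/((3*(⅕))*((-3 + 2) - 1) - 40*(-32)) = 1/(3*(-1 - 1)/5 + 1280) = 1/((⅗)*(-2) + 1280) = 1/(-6/5 + 1280) = 1/(6394/5) = 5/6394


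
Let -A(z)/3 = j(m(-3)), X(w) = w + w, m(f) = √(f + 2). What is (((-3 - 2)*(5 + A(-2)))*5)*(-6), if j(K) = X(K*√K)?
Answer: 750 - 900*(-1)^(¾) ≈ 1386.4 - 636.4*I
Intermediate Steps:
m(f) = √(2 + f)
X(w) = 2*w
j(K) = 2*K^(3/2) (j(K) = 2*(K*√K) = 2*K^(3/2))
A(z) = -6*I^(3/2) (A(z) = -6*(√(2 - 3))^(3/2) = -6*(√(-1))^(3/2) = -6*I^(3/2))
(((-3 - 2)*(5 + A(-2)))*5)*(-6) = (((-3 - 2)*(5 - 6*I^(3/2)))*5)*(-6) = (-5*(5 - 6*I^(3/2))*5)*(-6) = ((-25 + 30*I^(3/2))*5)*(-6) = (-125 + 150*I^(3/2))*(-6) = 750 - 900*I^(3/2)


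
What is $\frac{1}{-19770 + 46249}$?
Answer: $\frac{1}{26479} \approx 3.7766 \cdot 10^{-5}$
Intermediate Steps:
$\frac{1}{-19770 + 46249} = \frac{1}{26479}$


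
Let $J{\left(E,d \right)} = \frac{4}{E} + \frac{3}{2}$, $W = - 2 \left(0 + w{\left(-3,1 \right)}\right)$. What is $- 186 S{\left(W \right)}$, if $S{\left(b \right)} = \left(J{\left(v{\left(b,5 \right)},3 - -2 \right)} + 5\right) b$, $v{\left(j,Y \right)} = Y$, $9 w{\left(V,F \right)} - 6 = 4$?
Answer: $\frac{9052}{3} \approx 3017.3$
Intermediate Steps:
$w{\left(V,F \right)} = \frac{10}{9}$ ($w{\left(V,F \right)} = \frac{2}{3} + \frac{1}{9} \cdot 4 = \frac{2}{3} + \frac{4}{9} = \frac{10}{9}$)
$W = - \frac{20}{9}$ ($W = - 2 \left(0 + \frac{10}{9}\right) = \left(-2\right) \frac{10}{9} = - \frac{20}{9} \approx -2.2222$)
$J{\left(E,d \right)} = \frac{3}{2} + \frac{4}{E}$ ($J{\left(E,d \right)} = \frac{4}{E} + 3 \cdot \frac{1}{2} = \frac{4}{E} + \frac{3}{2} = \frac{3}{2} + \frac{4}{E}$)
$S{\left(b \right)} = \frac{73 b}{10}$ ($S{\left(b \right)} = \left(\left(\frac{3}{2} + \frac{4}{5}\right) + 5\right) b = \left(\frac{23}{10} + 5\right) b = \frac{73 b}{10}$)
$- 186 S{\left(W \right)} = - 186 \cdot \frac{73}{10} \left(- \frac{20}{9}\right) = \left(-186\right) \left(- \frac{146}{9}\right) = \frac{9052}{3}$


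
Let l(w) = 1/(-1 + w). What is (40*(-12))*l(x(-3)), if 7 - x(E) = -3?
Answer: -160/3 ≈ -53.333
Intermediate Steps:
x(E) = 10 (x(E) = 7 - 1*(-3) = 7 + 3 = 10)
(40*(-12))*l(x(-3)) = (40*(-12))/(-1 + 10) = -480/9 = -480*⅑ = -160/3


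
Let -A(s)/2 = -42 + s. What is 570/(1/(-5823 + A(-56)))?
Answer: -3207390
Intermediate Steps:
A(s) = 84 - 2*s (A(s) = -2*(-42 + s) = 84 - 2*s)
570/(1/(-5823 + A(-56))) = 570/(1/(-5823 + (84 - 2*(-56)))) = 570/(1/(-5823 + (84 + 112))) = 570/(1/(-5823 + 196)) = 570/(1/(-5627)) = 570/(-1/5627) = 570*(-5627) = -3207390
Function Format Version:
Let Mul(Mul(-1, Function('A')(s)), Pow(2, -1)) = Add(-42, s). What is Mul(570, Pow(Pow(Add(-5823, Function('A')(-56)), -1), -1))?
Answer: -3207390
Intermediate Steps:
Function('A')(s) = Add(84, Mul(-2, s)) (Function('A')(s) = Mul(-2, Add(-42, s)) = Add(84, Mul(-2, s)))
Mul(570, Pow(Pow(Add(-5823, Function('A')(-56)), -1), -1)) = Mul(570, Pow(Pow(Add(-5823, Add(84, Mul(-2, -56))), -1), -1)) = Mul(570, Pow(Pow(Add(-5823, Add(84, 112)), -1), -1)) = Mul(570, Pow(Pow(Add(-5823, 196), -1), -1)) = Mul(570, Pow(Pow(-5627, -1), -1)) = Mul(570, Pow(Rational(-1, 5627), -1)) = Mul(570, -5627) = -3207390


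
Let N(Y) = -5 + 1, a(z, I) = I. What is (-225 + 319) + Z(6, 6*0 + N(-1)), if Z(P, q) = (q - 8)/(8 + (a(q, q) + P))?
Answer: 464/5 ≈ 92.800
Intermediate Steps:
N(Y) = -4
Z(P, q) = (-8 + q)/(8 + P + q) (Z(P, q) = (q - 8)/(8 + (q + P)) = (-8 + q)/(8 + (P + q)) = (-8 + q)/(8 + P + q))
(-225 + 319) + Z(6, 6*0 + N(-1)) = (-225 + 319) + (-8 + (6*0 - 4))/(8 + 6 + (6*0 - 4)) = 94 + (-8 + (0 - 4))/(8 + 6 + (0 - 4)) = 94 + (-8 - 4)/(8 + 6 - 4) = 94 - 12/10 = 94 + (⅒)*(-12) = 94 - 6/5 = 464/5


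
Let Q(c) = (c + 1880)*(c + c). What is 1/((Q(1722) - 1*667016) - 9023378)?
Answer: 1/2714894 ≈ 3.6834e-7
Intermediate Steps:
Q(c) = 2*c*(1880 + c) (Q(c) = (1880 + c)*(2*c) = 2*c*(1880 + c))
1/((Q(1722) - 1*667016) - 9023378) = 1/((2*1722*(1880 + 1722) - 1*667016) - 9023378) = 1/((2*1722*3602 - 667016) - 9023378) = 1/((12405288 - 667016) - 9023378) = 1/(11738272 - 9023378) = 1/2714894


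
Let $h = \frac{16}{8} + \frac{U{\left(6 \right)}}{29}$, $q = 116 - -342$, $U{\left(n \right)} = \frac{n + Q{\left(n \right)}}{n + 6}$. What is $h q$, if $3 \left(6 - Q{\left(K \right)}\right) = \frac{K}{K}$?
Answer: $\frac{486167}{522} \approx 931.35$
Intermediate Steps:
$Q{\left(K \right)} = \frac{17}{3}$ ($Q{\left(K \right)} = 6 - \frac{K \frac{1}{K}}{3} = 6 - \frac{1}{3} = \frac{17}{3}$)
$U{\left(n \right)} = \frac{\frac{17}{3} + n}{6 + n}$ ($U{\left(n \right)} = \frac{n + \frac{17}{3}}{n + 6} = \frac{\frac{17}{3} + n}{6 + n}$)
$q = 458$ ($q = 116 + 342 = 458$)
$h = \frac{2123}{1044}$ ($h = \frac{16}{8} + \frac{\frac{1}{6 + 6} \left(\frac{17}{3} + 6\right)}{29} = 16 \cdot \frac{1}{8} + \frac{1}{12} \cdot \frac{35}{3} \cdot \frac{1}{29} = 2 + \frac{1}{12} \cdot \frac{35}{3} \cdot \frac{1}{29} = 2 + \frac{35}{36} \cdot \frac{1}{29} = 2 + \frac{35}{1044} = \frac{2123}{1044} \approx 2.0335$)
$h q = \frac{2123}{1044} \cdot 458 = \frac{486167}{522}$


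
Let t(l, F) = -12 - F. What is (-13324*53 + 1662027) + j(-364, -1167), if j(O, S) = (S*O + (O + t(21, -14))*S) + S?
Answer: 1801930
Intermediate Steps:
j(O, S) = S + O*S + S*(2 + O) (j(O, S) = (S*O + (O + (-12 - 1*(-14)))*S) + S = (O*S + (O + (-12 + 14))*S) + S = (O*S + (O + 2)*S) + S = (O*S + (2 + O)*S) + S = (O*S + S*(2 + O)) + S = S + O*S + S*(2 + O))
(-13324*53 + 1662027) + j(-364, -1167) = (-13324*53 + 1662027) - 1167*(3 + 2*(-364)) = (-706172 + 1662027) - 1167*(3 - 728) = 955855 - 1167*(-725) = 955855 + 846075 = 1801930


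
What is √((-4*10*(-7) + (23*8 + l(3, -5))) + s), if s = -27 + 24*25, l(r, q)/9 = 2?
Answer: √1055 ≈ 32.481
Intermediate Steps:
l(r, q) = 18 (l(r, q) = 9*2 = 18)
s = 573 (s = -27 + 600 = 573)
√((-4*10*(-7) + (23*8 + l(3, -5))) + s) = √((-4*10*(-7) + (23*8 + 18)) + 573) = √((-40*(-7) + (184 + 18)) + 573) = √((280 + 202) + 573) = √(482 + 573) = √1055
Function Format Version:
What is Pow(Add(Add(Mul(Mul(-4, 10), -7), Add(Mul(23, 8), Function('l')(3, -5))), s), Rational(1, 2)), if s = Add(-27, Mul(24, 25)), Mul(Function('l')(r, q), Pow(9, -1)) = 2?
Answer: Pow(1055, Rational(1, 2)) ≈ 32.481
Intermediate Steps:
Function('l')(r, q) = 18 (Function('l')(r, q) = Mul(9, 2) = 18)
s = 573 (s = Add(-27, 600) = 573)
Pow(Add(Add(Mul(Mul(-4, 10), -7), Add(Mul(23, 8), Function('l')(3, -5))), s), Rational(1, 2)) = Pow(Add(Add(Mul(Mul(-4, 10), -7), Add(Mul(23, 8), 18)), 573), Rational(1, 2)) = Pow(Add(Add(Mul(-40, -7), Add(184, 18)), 573), Rational(1, 2)) = Pow(Add(Add(280, 202), 573), Rational(1, 2)) = Pow(Add(482, 573), Rational(1, 2)) = Pow(1055, Rational(1, 2))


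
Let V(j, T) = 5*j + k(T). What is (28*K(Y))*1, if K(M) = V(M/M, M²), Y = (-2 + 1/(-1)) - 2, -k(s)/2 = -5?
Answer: 420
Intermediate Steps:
k(s) = 10 (k(s) = -2*(-5) = 10)
Y = -5 (Y = (-2 - 1) - 2 = -3 - 2 = -5)
V(j, T) = 10 + 5*j (V(j, T) = 5*j + 10 = 10 + 5*j)
K(M) = 15 (K(M) = 10 + 5*(M/M) = 10 + 5*1 = 10 + 5 = 15)
(28*K(Y))*1 = (28*15)*1 = 420*1 = 420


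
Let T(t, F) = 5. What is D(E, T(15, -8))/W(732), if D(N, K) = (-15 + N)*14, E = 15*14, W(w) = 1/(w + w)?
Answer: 3996720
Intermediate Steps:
W(w) = 1/(2*w)
E = 210
D(N, K) = -210 + 14*N
D(E, T(15, -8))/W(732) = (-210 + 14*210)/(((½)/732)) = (-210 + 2940)/(((½)*(1/732))) = 2730/(1/1464) = 2730*1464 = 3996720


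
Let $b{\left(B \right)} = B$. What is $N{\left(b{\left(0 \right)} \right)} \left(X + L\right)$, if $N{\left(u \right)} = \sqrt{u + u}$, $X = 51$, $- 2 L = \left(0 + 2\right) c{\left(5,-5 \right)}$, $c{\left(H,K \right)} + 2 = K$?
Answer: $0$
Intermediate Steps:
$c{\left(H,K \right)} = -2 + K$
$L = 7$ ($L = - \frac{\left(0 + 2\right) \left(-2 - 5\right)}{2} = - \frac{2 \left(-7\right)}{2} = \left(- \frac{1}{2}\right) \left(-14\right) = 7$)
$N{\left(u \right)} = \sqrt{2} \sqrt{u}$ ($N{\left(u \right)} = \sqrt{2 u} = \sqrt{2} \sqrt{u}$)
$N{\left(b{\left(0 \right)} \right)} \left(X + L\right) = \sqrt{2} \sqrt{0} \left(51 + 7\right) = \sqrt{2} \cdot 0 \cdot 58 = 0 \cdot 58 = 0$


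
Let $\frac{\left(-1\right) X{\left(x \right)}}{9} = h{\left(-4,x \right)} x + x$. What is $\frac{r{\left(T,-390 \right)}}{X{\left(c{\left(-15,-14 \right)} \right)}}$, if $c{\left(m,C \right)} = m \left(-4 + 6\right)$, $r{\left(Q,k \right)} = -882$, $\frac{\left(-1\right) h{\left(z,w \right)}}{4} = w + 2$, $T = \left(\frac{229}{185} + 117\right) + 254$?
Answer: $- \frac{49}{1695} \approx -0.028909$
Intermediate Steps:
$T = \frac{68864}{185}$ ($T = \left(229 \cdot \frac{1}{185} + 117\right) + 254 = \left(\frac{229}{185} + 117\right) + 254 = \frac{21874}{185} + 254 = \frac{68864}{185} \approx 372.24$)
$h{\left(z,w \right)} = -8 - 4 w$ ($h{\left(z,w \right)} = - 4 \left(w + 2\right) = - 4 \left(2 + w\right) = -8 - 4 w$)
$c{\left(m,C \right)} = 2 m$ ($c{\left(m,C \right)} = m 2 = 2 m$)
$X{\left(x \right)} = - 9 x - 9 x \left(-8 - 4 x\right)$ ($X{\left(x \right)} = - 9 \left(\left(-8 - 4 x\right) x + x\right) = - 9 \left(x \left(-8 - 4 x\right) + x\right) = - 9 \left(x + x \left(-8 - 4 x\right)\right) = - 9 x - 9 x \left(-8 - 4 x\right)$)
$\frac{r{\left(T,-390 \right)}}{X{\left(c{\left(-15,-14 \right)} \right)}} = - \frac{882}{9 \cdot 2 \left(-15\right) \left(7 + 4 \cdot 2 \left(-15\right)\right)} = - \frac{882}{9 \left(-30\right) \left(7 + 4 \left(-30\right)\right)} = - \frac{882}{9 \left(-30\right) \left(7 - 120\right)} = - \frac{882}{9 \left(-30\right) \left(-113\right)} = - \frac{882}{30510} = \left(-882\right) \frac{1}{30510} = - \frac{49}{1695}$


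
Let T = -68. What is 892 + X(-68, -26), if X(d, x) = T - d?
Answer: 892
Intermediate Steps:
X(d, x) = -68 - d
892 + X(-68, -26) = 892 + (-68 - 1*(-68)) = 892 + (-68 + 68) = 892 + 0 = 892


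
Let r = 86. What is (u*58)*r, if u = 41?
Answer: 204508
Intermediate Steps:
(u*58)*r = (41*58)*86 = 2378*86 = 204508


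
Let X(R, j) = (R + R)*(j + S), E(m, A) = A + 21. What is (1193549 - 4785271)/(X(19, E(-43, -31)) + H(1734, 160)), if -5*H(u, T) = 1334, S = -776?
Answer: 8979305/75337 ≈ 119.19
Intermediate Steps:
E(m, A) = 21 + A
H(u, T) = -1334/5 (H(u, T) = -1/5*1334 = -1334/5)
X(R, j) = 2*R*(-776 + j) (X(R, j) = (R + R)*(j - 776) = (2*R)*(-776 + j) = 2*R*(-776 + j))
(1193549 - 4785271)/(X(19, E(-43, -31)) + H(1734, 160)) = (1193549 - 4785271)/(2*19*(-776 + (21 - 31)) - 1334/5) = -3591722/(2*19*(-776 - 10) - 1334/5) = -3591722/(2*19*(-786) - 1334/5) = -3591722/(-29868 - 1334/5) = -3591722/(-150674/5) = -3591722*(-5/150674) = 8979305/75337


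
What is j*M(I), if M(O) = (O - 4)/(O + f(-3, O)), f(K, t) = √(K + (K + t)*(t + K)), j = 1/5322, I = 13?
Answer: 13/42576 - √97/42576 ≈ 7.4012e-5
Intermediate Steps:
j = 1/5322 ≈ 0.00018790
f(K, t) = √(K + (K + t)²) (f(K, t) = √(K + (K + t)*(K + t)) = √(K + (K + t)²))
M(O) = (-4 + O)/(O + √(-3 + (-3 + O)²)) (M(O) = (O - 4)/(O + √(-3 + (-3 + O)²)) = (-4 + O)/(O + √(-3 + (-3 + O)²)))
j*M(I) = ((-4 + 13)/(13 + √(-3 + (-3 + 13)²)))/5322 = (9/(13 + √(-3 + 10²)))/5322 = (9/(13 + √(-3 + 100)))/5322 = (9/(13 + √97))/5322 = 3/(1774*(13 + √97))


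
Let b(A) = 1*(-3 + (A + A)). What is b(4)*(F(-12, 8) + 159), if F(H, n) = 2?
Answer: 805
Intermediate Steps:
b(A) = -3 + 2*A (b(A) = 1*(-3 + 2*A) = -3 + 2*A)
b(4)*(F(-12, 8) + 159) = (-3 + 2*4)*(2 + 159) = (-3 + 8)*161 = 5*161 = 805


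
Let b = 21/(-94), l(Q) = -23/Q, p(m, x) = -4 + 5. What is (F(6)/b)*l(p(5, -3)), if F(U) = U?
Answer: 4324/7 ≈ 617.71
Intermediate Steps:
p(m, x) = 1
b = -21/94 (b = 21*(-1/94) = -21/94 ≈ -0.22340)
(F(6)/b)*l(p(5, -3)) = (6/(-21/94))*(-23/1) = (6*(-94/21))*(-23*1) = -188/7*(-23) = 4324/7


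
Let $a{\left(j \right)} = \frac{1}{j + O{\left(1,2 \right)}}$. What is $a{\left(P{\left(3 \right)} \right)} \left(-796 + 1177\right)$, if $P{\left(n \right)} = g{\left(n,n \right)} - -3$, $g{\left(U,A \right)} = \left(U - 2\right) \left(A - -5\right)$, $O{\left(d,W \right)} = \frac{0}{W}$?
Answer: $\frac{381}{11} \approx 34.636$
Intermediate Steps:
$O{\left(d,W \right)} = 0$
$g{\left(U,A \right)} = \left(-2 + U\right) \left(5 + A\right)$ ($g{\left(U,A \right)} = \left(-2 + U\right) \left(A + 5\right) = \left(-2 + U\right) \left(5 + A\right)$)
$P{\left(n \right)} = -7 + n^{2} + 3 n$ ($P{\left(n \right)} = \left(-10 - 2 n + 5 n + n n\right) - -3 = \left(-10 - 2 n + 5 n + n^{2}\right) + 3 = \left(-10 + n^{2} + 3 n\right) + 3 = -7 + n^{2} + 3 n$)
$a{\left(j \right)} = \frac{1}{j}$ ($a{\left(j \right)} = \frac{1}{j + 0} = \frac{1}{j}$)
$a{\left(P{\left(3 \right)} \right)} \left(-796 + 1177\right) = \frac{-796 + 1177}{-7 + 3^{2} + 3 \cdot 3} = \frac{1}{-7 + 9 + 9} \cdot 381 = \frac{1}{11} \cdot 381 = \frac{381}{11}$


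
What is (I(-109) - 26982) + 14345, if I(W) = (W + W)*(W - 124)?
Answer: 38157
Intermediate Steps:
I(W) = 2*W*(-124 + W) (I(W) = (2*W)*(-124 + W) = 2*W*(-124 + W))
(I(-109) - 26982) + 14345 = (2*(-109)*(-124 - 109) - 26982) + 14345 = (2*(-109)*(-233) - 26982) + 14345 = (50794 - 26982) + 14345 = 23812 + 14345 = 38157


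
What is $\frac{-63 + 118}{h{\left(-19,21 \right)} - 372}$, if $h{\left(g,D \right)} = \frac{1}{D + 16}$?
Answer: $- \frac{2035}{13763} \approx -0.14786$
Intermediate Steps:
$h{\left(g,D \right)} = \frac{1}{16 + D}$
$\frac{-63 + 118}{h{\left(-19,21 \right)} - 372} = \frac{-63 + 118}{\frac{1}{16 + 21} - 372} = \frac{55}{\frac{1}{37} - 372} = \frac{55}{- \frac{13763}{37}} = 55 \left(- \frac{37}{13763}\right) = - \frac{2035}{13763}$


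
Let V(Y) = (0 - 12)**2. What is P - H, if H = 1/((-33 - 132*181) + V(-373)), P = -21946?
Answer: -521897825/23781 ≈ -21946.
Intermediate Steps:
V(Y) = 144 (V(Y) = (-12)**2 = 144)
H = -1/23781 (H = 1/((-33 - 132*181) + 144) = 1/((-33 - 23892) + 144) = 1/(-23925 + 144) = 1/(-23781) = -1/23781 ≈ -4.2050e-5)
P - H = -21946 - 1*(-1/23781) = -21946 + 1/23781 = -521897825/23781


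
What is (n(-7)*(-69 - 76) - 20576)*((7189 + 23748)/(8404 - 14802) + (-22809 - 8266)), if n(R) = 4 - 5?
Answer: 4062679567197/6398 ≈ 6.3499e+8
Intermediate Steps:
n(R) = -1
(n(-7)*(-69 - 76) - 20576)*((7189 + 23748)/(8404 - 14802) + (-22809 - 8266)) = (-(-69 - 76) - 20576)*((7189 + 23748)/(8404 - 14802) + (-22809 - 8266)) = (-1*(-145) - 20576)*(30937/(-6398) - 31075) = (145 - 20576)*(30937*(-1/6398) - 31075) = -20431*(-30937/6398 - 31075) = -20431*(-198848787/6398) = 4062679567197/6398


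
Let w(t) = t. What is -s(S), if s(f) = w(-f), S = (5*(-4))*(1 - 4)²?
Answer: -180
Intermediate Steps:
S = -180 (S = -20*(-3)² = -20*9 = -180)
s(f) = -f
-s(S) = -(-1)*(-180) = -1*180 = -180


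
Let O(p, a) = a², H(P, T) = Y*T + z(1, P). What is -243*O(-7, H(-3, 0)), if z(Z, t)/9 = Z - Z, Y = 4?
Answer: 0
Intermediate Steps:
z(Z, t) = 0 (z(Z, t) = 9*(Z - Z) = 9*0 = 0)
H(P, T) = 4*T (H(P, T) = 4*T + 0 = 4*T)
-243*O(-7, H(-3, 0)) = -243*(4*0)² = -243*0² = -243*0 = 0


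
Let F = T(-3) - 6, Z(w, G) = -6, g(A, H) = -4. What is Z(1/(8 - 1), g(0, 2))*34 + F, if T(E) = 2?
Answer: -208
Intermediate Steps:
F = -4 (F = 2 - 6 = -4)
Z(1/(8 - 1), g(0, 2))*34 + F = -6*34 - 4 = -204 - 4 = -208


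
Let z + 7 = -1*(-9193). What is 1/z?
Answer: 1/9186 ≈ 0.00010886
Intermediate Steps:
z = 9186 (z = -7 - 1*(-9193) = -7 + 9193 = 9186)
1/z = 1/9186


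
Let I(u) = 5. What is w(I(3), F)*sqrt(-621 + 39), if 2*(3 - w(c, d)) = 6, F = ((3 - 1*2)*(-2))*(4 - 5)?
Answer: 0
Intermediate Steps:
F = 2 (F = ((3 - 2)*(-2))*(-1) = (1*(-2))*(-1) = -2*(-1) = 2)
w(c, d) = 0 (w(c, d) = 3 - 1/2*6 = 3 - 3 = 0)
w(I(3), F)*sqrt(-621 + 39) = 0*sqrt(-621 + 39) = 0*sqrt(-582) = 0*(I*sqrt(582)) = 0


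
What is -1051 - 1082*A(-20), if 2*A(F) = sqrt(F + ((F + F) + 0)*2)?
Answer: -1051 - 5410*I ≈ -1051.0 - 5410.0*I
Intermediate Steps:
A(F) = sqrt(5)*sqrt(F)/2 (A(F) = sqrt(F + ((F + F) + 0)*2)/2 = sqrt(F + (2*F + 0)*2)/2 = sqrt(F + (2*F)*2)/2 = sqrt(F + 4*F)/2 = sqrt(5*F)/2 = (sqrt(5)*sqrt(F))/2 = sqrt(5)*sqrt(F)/2)
-1051 - 1082*A(-20) = -1051 - 541*sqrt(5)*sqrt(-20) = -1051 - 541*sqrt(5)*2*I*sqrt(5) = -1051 - 5410*I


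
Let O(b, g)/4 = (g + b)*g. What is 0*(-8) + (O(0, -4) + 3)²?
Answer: 4489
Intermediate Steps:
O(b, g) = 4*g*(b + g) (O(b, g) = 4*((g + b)*g) = 4*((b + g)*g) = 4*(g*(b + g)) = 4*g*(b + g))
0*(-8) + (O(0, -4) + 3)² = 0*(-8) + (4*(-4)*(0 - 4) + 3)² = 0 + (4*(-4)*(-4) + 3)² = 0 + (64 + 3)² = 0 + 67² = 0 + 4489 = 4489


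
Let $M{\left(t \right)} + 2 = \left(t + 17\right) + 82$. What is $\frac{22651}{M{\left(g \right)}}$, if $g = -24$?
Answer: $\frac{22651}{73} \approx 310.29$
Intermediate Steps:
$M{\left(t \right)} = 97 + t$ ($M{\left(t \right)} = -2 + \left(\left(t + 17\right) + 82\right) = -2 + \left(\left(17 + t\right) + 82\right) = -2 + \left(99 + t\right) = 97 + t$)
$\frac{22651}{M{\left(g \right)}} = \frac{22651}{97 - 24} = \frac{22651}{73}$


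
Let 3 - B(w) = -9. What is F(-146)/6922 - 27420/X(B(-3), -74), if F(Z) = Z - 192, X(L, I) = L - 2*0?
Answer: -7908554/3461 ≈ -2285.0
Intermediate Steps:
B(w) = 12 (B(w) = 3 - 1*(-9) = 3 + 9 = 12)
X(L, I) = L (X(L, I) = L + 0 = L)
F(Z) = -192 + Z
F(-146)/6922 - 27420/X(B(-3), -74) = (-192 - 146)/6922 - 27420/12 = -338*1/6922 - 27420*1/12 = -169/3461 - 2285 = -7908554/3461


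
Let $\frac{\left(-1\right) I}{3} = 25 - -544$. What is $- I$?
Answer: $1707$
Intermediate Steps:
$I = -1707$ ($I = - 3 \left(25 - -544\right) = - 3 \left(25 + 544\right) = \left(-3\right) 569 = -1707$)
$- I = \left(-1\right) \left(-1707\right) = 1707$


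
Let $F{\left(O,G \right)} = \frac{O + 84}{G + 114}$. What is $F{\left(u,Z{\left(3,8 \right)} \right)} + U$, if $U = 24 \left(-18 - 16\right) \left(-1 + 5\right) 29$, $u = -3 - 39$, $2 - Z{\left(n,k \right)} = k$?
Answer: $- \frac{1703801}{18} \approx -94656.0$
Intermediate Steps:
$Z{\left(n,k \right)} = 2 - k$
$u = -42$
$F{\left(O,G \right)} = \frac{84 + O}{114 + G}$
$U = -94656$ ($U = 24 \left(\left(-34\right) 4\right) 29 = 24 \left(-136\right) 29 = \left(-3264\right) 29 = -94656$)
$F{\left(u,Z{\left(3,8 \right)} \right)} + U = \frac{84 - 42}{114 + \left(2 - 8\right)} - 94656 = \frac{1}{114 + \left(2 - 8\right)} 42 - 94656 = \frac{1}{114 - 6} \cdot 42 - 94656 = \frac{1}{108} \cdot 42 - 94656 = \frac{7}{18} - 94656 = - \frac{1703801}{18}$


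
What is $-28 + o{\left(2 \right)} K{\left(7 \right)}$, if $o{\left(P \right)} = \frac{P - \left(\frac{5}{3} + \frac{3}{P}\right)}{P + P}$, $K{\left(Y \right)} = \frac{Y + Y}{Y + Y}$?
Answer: $- \frac{679}{24} \approx -28.292$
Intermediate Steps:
$K{\left(Y \right)} = 1$ ($K{\left(Y \right)} = \frac{2 Y}{2 Y} = 2 Y \frac{1}{2 Y} = 1$)
$o{\left(P \right)} = \frac{- \frac{5}{3} + P - \frac{3}{P}}{2 P}$ ($o{\left(P \right)} = \frac{P - \left(\frac{5}{3} + \frac{3}{P}\right)}{2 P} = \left(P - \left(\frac{5}{3} + \frac{3}{P}\right)\right) \frac{1}{2 P} = \left(- \frac{5}{3} + P - \frac{3}{P}\right) \frac{1}{2 P} = \frac{- \frac{5}{3} + P - \frac{3}{P}}{2 P}$)
$-28 + o{\left(2 \right)} K{\left(7 \right)} = -28 + \frac{-9 - 10 + 3 \cdot 2^{2}}{6 \cdot 4} \cdot 1 = -28 + \frac{1}{6} \cdot \frac{1}{4} \left(-9 - 10 + 3 \cdot 4\right) 1 = -28 + \frac{1}{6} \cdot \frac{1}{4} \left(-9 - 10 + 12\right) 1 = -28 + \frac{1}{6} \cdot \frac{1}{4} \left(-7\right) 1 = -28 - \frac{7}{24} = - \frac{679}{24}$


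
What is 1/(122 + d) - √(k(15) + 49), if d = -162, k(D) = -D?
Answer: -1/40 - √34 ≈ -5.8559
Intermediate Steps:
1/(122 + d) - √(k(15) + 49) = 1/(122 - 162) - √(-1*15 + 49) = 1/(-40) - √(-15 + 49) = -1/40 - √34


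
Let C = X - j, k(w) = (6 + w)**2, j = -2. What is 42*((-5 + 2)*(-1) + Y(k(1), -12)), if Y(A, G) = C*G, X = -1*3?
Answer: 630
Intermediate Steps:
X = -3
C = -1 (C = -3 - 1*(-2) = -3 + 2 = -1)
Y(A, G) = -G
42*((-5 + 2)*(-1) + Y(k(1), -12)) = 42*((-5 + 2)*(-1) - 1*(-12)) = 42*(-3*(-1) + 12) = 42*(3 + 12) = 42*15 = 630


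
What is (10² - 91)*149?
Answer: 1341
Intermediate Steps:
(10² - 91)*149 = (100 - 91)*149 = 9*149 = 1341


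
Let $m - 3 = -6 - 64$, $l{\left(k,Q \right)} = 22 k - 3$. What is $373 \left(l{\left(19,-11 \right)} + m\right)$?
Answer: $129804$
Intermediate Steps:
$l{\left(k,Q \right)} = -3 + 22 k$
$m = -67$ ($m = 3 - 70 = -67$)
$373 \left(l{\left(19,-11 \right)} + m\right) = 373 \left(\left(-3 + 22 \cdot 19\right) - 67\right) = 373 \left(\left(-3 + 418\right) - 67\right) = 373 \left(415 - 67\right) = 373 \cdot 348 = 129804$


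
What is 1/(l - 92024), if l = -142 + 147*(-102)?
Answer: -1/107160 ≈ -9.3318e-6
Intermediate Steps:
l = -15136 (l = -142 - 14994 = -15136)
1/(l - 92024) = 1/(-15136 - 92024) = 1/(-107160) = -1/107160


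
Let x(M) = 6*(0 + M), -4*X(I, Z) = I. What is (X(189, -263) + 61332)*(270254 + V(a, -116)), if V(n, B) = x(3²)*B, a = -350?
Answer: 32357122305/2 ≈ 1.6179e+10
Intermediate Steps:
X(I, Z) = -I/4
x(M) = 6*M
V(n, B) = 54*B (V(n, B) = (6*3²)*B = (6*9)*B = 54*B)
(X(189, -263) + 61332)*(270254 + V(a, -116)) = (-¼*189 + 61332)*(270254 + 54*(-116)) = (-189/4 + 61332)*(270254 - 6264) = (245139/4)*263990 = 32357122305/2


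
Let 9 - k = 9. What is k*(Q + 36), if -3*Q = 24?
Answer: 0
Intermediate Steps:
Q = -8 (Q = -1/3*24 = -8)
k = 0 (k = 9 - 1*9 = 9 - 9 = 0)
k*(Q + 36) = 0*(-8 + 36) = 0*28 = 0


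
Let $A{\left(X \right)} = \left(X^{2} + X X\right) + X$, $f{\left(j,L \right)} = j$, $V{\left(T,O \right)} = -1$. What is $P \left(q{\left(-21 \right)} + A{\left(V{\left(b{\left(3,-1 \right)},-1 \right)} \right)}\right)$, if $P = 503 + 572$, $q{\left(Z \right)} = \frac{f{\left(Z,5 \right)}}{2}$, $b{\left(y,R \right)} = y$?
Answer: $- \frac{20425}{2} \approx -10213.0$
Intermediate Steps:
$A{\left(X \right)} = X + 2 X^{2}$ ($A{\left(X \right)} = \left(X^{2} + X^{2}\right) + X = 2 X^{2} + X = X + 2 X^{2}$)
$q{\left(Z \right)} = \frac{Z}{2}$
$P = 1075$
$P \left(q{\left(-21 \right)} + A{\left(V{\left(b{\left(3,-1 \right)},-1 \right)} \right)}\right) = 1075 \left(\frac{1}{2} \left(-21\right) - \left(1 + 2 \left(-1\right)\right)\right) = 1075 \left(- \frac{21}{2} - \left(1 - 2\right)\right) = 1075 \left(- \frac{21}{2} - -1\right) = 1075 \left(- \frac{21}{2} + 1\right) = 1075 \left(- \frac{19}{2}\right) = - \frac{20425}{2}$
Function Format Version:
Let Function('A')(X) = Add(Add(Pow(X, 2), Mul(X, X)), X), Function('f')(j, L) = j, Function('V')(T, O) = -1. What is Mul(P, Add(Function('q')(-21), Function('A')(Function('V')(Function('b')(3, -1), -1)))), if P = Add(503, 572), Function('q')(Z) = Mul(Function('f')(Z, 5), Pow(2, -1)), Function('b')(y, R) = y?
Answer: Rational(-20425, 2) ≈ -10213.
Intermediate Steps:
Function('A')(X) = Add(X, Mul(2, Pow(X, 2))) (Function('A')(X) = Add(Add(Pow(X, 2), Pow(X, 2)), X) = Add(Mul(2, Pow(X, 2)), X) = Add(X, Mul(2, Pow(X, 2))))
Function('q')(Z) = Mul(Rational(1, 2), Z) (Function('q')(Z) = Mul(Z, Pow(2, -1)) = Mul(Z, Rational(1, 2)) = Mul(Rational(1, 2), Z))
P = 1075
Mul(P, Add(Function('q')(-21), Function('A')(Function('V')(Function('b')(3, -1), -1)))) = Mul(1075, Add(Mul(Rational(1, 2), -21), Mul(-1, Add(1, Mul(2, -1))))) = Mul(1075, Add(Rational(-21, 2), Mul(-1, Add(1, -2)))) = Mul(1075, Add(Rational(-21, 2), Mul(-1, -1))) = Mul(1075, Add(Rational(-21, 2), 1)) = Mul(1075, Rational(-19, 2)) = Rational(-20425, 2)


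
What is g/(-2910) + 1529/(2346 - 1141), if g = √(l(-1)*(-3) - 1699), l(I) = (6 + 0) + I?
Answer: 1529/1205 - I*√1714/2910 ≈ 1.2689 - 0.014227*I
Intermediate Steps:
l(I) = 6 + I
g = I*√1714 (g = √((6 - 1)*(-3) - 1699) = √(5*(-3) - 1699) = √(-15 - 1699) = √(-1714) = I*√1714 ≈ 41.401*I)
g/(-2910) + 1529/(2346 - 1141) = (I*√1714)/(-2910) + 1529/(2346 - 1141) = (I*√1714)*(-1/2910) + 1529/1205 = -I*√1714/2910 + 1529*(1/1205) = -I*√1714/2910 + 1529/1205 = 1529/1205 - I*√1714/2910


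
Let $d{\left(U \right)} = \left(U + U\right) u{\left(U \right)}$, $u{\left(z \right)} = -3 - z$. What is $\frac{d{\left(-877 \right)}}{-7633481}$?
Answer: $\frac{1532996}{7633481} \approx 0.20083$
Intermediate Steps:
$d{\left(U \right)} = 2 U \left(-3 - U\right)$ ($d{\left(U \right)} = \left(U + U\right) \left(-3 - U\right) = 2 U \left(-3 - U\right)$)
$\frac{d{\left(-877 \right)}}{-7633481} = \frac{\left(-2\right) \left(-877\right) \left(3 - 877\right)}{-7633481} = \left(-2\right) \left(-877\right) \left(-874\right) \left(- \frac{1}{7633481}\right) = \left(-1532996\right) \left(- \frac{1}{7633481}\right) = \frac{1532996}{7633481}$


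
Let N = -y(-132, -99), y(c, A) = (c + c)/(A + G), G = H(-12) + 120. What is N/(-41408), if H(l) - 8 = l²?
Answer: -33/895448 ≈ -3.6853e-5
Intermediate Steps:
H(l) = 8 + l²
G = 272 (G = (8 + (-12)²) + 120 = (8 + 144) + 120 = 152 + 120 = 272)
y(c, A) = 2*c/(272 + A) (y(c, A) = (c + c)/(A + 272) = (2*c)/(272 + A) = 2*c/(272 + A))
N = 264/173 (N = -2*(-132)/(272 - 99) = -2*(-132)/173 = -1*(-264/173) = 264/173 ≈ 1.5260)
N/(-41408) = (264/173)/(-41408) = (264/173)*(-1/41408) = -33/895448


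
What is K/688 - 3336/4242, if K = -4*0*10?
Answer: -556/707 ≈ -0.78642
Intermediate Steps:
K = 0 (K = 0*10 = 0)
K/688 - 3336/4242 = 0/688 - 3336/4242 = 0*(1/688) - 3336*1/4242 = 0 - 556/707 = -556/707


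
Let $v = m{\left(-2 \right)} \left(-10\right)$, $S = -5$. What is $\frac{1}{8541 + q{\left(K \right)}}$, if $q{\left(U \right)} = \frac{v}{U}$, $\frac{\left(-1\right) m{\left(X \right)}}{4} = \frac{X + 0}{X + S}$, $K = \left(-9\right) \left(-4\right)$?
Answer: $\frac{63}{538103} \approx 0.00011708$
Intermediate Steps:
$K = 36$
$m{\left(X \right)} = - \frac{4 X}{-5 + X}$ ($m{\left(X \right)} = - 4 \frac{X + 0}{X - 5} = - 4 \frac{X}{-5 + X} = - \frac{4 X}{-5 + X}$)
$v = \frac{80}{7}$ ($v = \left(-4\right) \left(-2\right) \frac{1}{-5 - 2} \left(-10\right) = \left(-4\right) \left(-2\right) \frac{1}{-7} \left(-10\right) = \left(-4\right) \left(-2\right) \left(- \frac{1}{7}\right) \left(-10\right) = \left(- \frac{8}{7}\right) \left(-10\right) = \frac{80}{7} \approx 11.429$)
$q{\left(U \right)} = \frac{80}{7 U}$
$\frac{1}{8541 + q{\left(K \right)}} = \frac{1}{8541 + \frac{80}{7 \cdot 36}} = \frac{1}{8541 + \frac{80}{7} \cdot \frac{1}{36}} = \frac{1}{8541 + \frac{20}{63}} = \frac{1}{\frac{538103}{63}} = \frac{63}{538103}$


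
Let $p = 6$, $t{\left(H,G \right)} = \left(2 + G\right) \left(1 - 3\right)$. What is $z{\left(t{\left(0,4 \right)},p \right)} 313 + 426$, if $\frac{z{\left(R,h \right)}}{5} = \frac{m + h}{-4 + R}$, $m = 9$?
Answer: $- \frac{16659}{16} \approx -1041.2$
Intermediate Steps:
$t{\left(H,G \right)} = -4 - 2 G$ ($t{\left(H,G \right)} = \left(2 + G\right) \left(-2\right) = -4 - 2 G$)
$z{\left(R,h \right)} = \frac{5 \left(9 + h\right)}{-4 + R}$ ($z{\left(R,h \right)} = 5 \frac{9 + h}{-4 + R} = \frac{5 \left(9 + h\right)}{-4 + R}$)
$z{\left(t{\left(0,4 \right)},p \right)} 313 + 426 = \frac{5 \left(9 + 6\right)}{-4 - 12} \cdot 313 + 426 = 5 \frac{1}{-4 - 12} \cdot 15 \cdot 313 + 426 = 5 \frac{1}{-16} \cdot 15 \cdot 313 + 426 = 5 \left(- \frac{1}{16}\right) 15 \cdot 313 + 426 = \left(- \frac{75}{16}\right) 313 + 426 = - \frac{23475}{16} + 426 = - \frac{16659}{16}$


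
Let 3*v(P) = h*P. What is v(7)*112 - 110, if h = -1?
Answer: -1114/3 ≈ -371.33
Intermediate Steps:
v(P) = -P/3 (v(P) = (-P)/3 = -P/3)
v(7)*112 - 110 = -⅓*7*112 - 110 = -7/3*112 - 110 = -784/3 - 110 = -1114/3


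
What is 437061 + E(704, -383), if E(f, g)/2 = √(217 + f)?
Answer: 437061 + 2*√921 ≈ 4.3712e+5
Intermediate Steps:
E(f, g) = 2*√(217 + f)
437061 + E(704, -383) = 437061 + 2*√(217 + 704) = 437061 + 2*√921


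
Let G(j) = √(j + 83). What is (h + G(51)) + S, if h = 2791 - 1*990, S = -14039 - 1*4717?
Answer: -16955 + √134 ≈ -16943.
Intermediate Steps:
S = -18756 (S = -14039 - 4717 = -18756)
h = 1801 (h = 2791 - 990 = 1801)
G(j) = √(83 + j)
(h + G(51)) + S = (1801 + √(83 + 51)) - 18756 = (1801 + √134) - 18756 = -16955 + √134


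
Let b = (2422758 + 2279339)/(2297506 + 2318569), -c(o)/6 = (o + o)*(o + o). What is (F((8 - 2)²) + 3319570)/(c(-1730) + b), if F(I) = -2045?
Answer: -15313944214375/331570816117903 ≈ -0.046186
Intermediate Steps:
c(o) = -24*o² (c(o) = -6*(o + o)*(o + o) = -6*2*o*2*o = -24*o²)
b = 4702097/4616075 ≈ 1.0186
(F((8 - 2)²) + 3319570)/(c(-1730) + b) = (-2045 + 3319570)/(-24*(-1730)² + 4702097/4616075) = 3317525/(-24*2992900 + 4702097/4616075) = 3317525/(-71829600 + 4702097/4616075) = 3317525/(-331570816117903/4616075) = 3317525*(-4616075/331570816117903) = -15313944214375/331570816117903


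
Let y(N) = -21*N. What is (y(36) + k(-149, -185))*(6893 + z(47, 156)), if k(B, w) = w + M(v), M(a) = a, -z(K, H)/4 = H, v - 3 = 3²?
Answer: -5823901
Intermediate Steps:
v = 12 (v = 3 + 3² = 3 + 9 = 12)
z(K, H) = -4*H
k(B, w) = 12 + w (k(B, w) = w + 12 = 12 + w)
(y(36) + k(-149, -185))*(6893 + z(47, 156)) = (-21*36 + (12 - 185))*(6893 - 4*156) = (-756 - 173)*(6893 - 624) = -929*6269 = -5823901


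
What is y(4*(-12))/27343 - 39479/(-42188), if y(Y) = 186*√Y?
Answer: 39479/42188 + 744*I*√3/27343 ≈ 0.93579 + 0.047129*I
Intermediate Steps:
y(4*(-12))/27343 - 39479/(-42188) = (186*√(4*(-12)))/27343 - 39479/(-42188) = (186*√(-48))*(1/27343) - 39479*(-1/42188) = (186*(4*I*√3))*(1/27343) + 39479/42188 = (744*I*√3)*(1/27343) + 39479/42188 = 744*I*√3/27343 + 39479/42188 = 39479/42188 + 744*I*√3/27343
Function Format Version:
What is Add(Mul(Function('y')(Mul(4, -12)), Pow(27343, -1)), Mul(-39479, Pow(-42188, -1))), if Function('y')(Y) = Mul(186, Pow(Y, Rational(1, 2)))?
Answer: Add(Rational(39479, 42188), Mul(Rational(744, 27343), I, Pow(3, Rational(1, 2)))) ≈ Add(0.93579, Mul(0.047129, I))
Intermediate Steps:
Add(Mul(Function('y')(Mul(4, -12)), Pow(27343, -1)), Mul(-39479, Pow(-42188, -1))) = Add(Mul(Mul(186, Pow(Mul(4, -12), Rational(1, 2))), Pow(27343, -1)), Mul(-39479, Pow(-42188, -1))) = Add(Mul(Mul(186, Pow(-48, Rational(1, 2))), Rational(1, 27343)), Mul(-39479, Rational(-1, 42188))) = Add(Mul(Mul(186, Mul(4, I, Pow(3, Rational(1, 2)))), Rational(1, 27343)), Rational(39479, 42188)) = Add(Mul(Mul(744, I, Pow(3, Rational(1, 2))), Rational(1, 27343)), Rational(39479, 42188)) = Add(Mul(Rational(744, 27343), I, Pow(3, Rational(1, 2))), Rational(39479, 42188)) = Add(Rational(39479, 42188), Mul(Rational(744, 27343), I, Pow(3, Rational(1, 2))))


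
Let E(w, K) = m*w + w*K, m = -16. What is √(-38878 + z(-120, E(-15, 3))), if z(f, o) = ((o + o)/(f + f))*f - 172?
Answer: I*√38855 ≈ 197.12*I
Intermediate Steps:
E(w, K) = -16*w + K*w (E(w, K) = -16*w + w*K = -16*w + K*w)
z(f, o) = -172 + o (z(f, o) = ((2*o)/((2*f)))*f - 172 = ((2*o)*(1/(2*f)))*f - 172 = (o/f)*f - 172 = o - 172 = -172 + o)
√(-38878 + z(-120, E(-15, 3))) = √(-38878 + (-172 - 15*(-16 + 3))) = √(-38878 + (-172 - 15*(-13))) = √(-38878 + (-172 + 195)) = √(-38878 + 23) = √(-38855) = I*√38855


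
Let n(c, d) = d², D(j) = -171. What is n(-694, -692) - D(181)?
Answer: 479035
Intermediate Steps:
n(-694, -692) - D(181) = (-692)² - 1*(-171) = 478864 + 171 = 479035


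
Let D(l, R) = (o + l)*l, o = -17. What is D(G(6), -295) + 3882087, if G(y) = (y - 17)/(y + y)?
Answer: 559022893/144 ≈ 3.8821e+6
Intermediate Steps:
G(y) = (-17 + y)/(2*y) (G(y) = (-17 + y)/((2*y)) = (-17 + y)*(1/(2*y)) = (-17 + y)/(2*y))
D(l, R) = l*(-17 + l) (D(l, R) = (-17 + l)*l = l*(-17 + l))
D(G(6), -295) + 3882087 = ((½)*(-17 + 6)/6)*(-17 + (½)*(-17 + 6)/6) + 3882087 = ((½)*(⅙)*(-11))*(-17 + (½)*(⅙)*(-11)) + 3882087 = -11*(-17 - 11/12)/12 + 3882087 = -11/12*(-215/12) + 3882087 = 2365/144 + 3882087 = 559022893/144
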